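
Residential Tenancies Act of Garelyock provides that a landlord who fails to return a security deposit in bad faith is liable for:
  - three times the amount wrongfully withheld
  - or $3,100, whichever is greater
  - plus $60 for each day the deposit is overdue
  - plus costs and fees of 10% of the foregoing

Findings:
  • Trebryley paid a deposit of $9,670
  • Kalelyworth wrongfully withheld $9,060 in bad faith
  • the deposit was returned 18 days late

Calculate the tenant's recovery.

Trebled: 3 × $9,060 = $27,180
Minimum $3,100: $27,180 meets the minimum, no increase.
Late-return penalty: 18 × $60 = $1,080
Damages plus late penalty: $27,180 + $1,080 = $28,260
Costs and fees: 10% of $28,260 = $2,826
Total recovery: $28,260 + $2,826 = $31,086

$31,086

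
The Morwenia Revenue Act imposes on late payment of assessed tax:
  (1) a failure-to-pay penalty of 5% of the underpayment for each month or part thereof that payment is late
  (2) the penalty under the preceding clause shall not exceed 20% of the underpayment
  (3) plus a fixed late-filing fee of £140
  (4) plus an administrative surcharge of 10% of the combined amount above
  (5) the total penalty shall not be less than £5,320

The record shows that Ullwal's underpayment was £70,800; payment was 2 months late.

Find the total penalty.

£7,942

Accrued rate: 5% × 2 = 10%, capped at 20% → 10%
Failure-to-pay penalty: 10% of £70,800 = £7,080
Penalty before surcharge: £7,080 + £140 = £7,220
Administrative surcharge: 10% of £7,220 = £722
Total penalty: £7,220 + £722 = £7,942
Minimum £5,320: £7,942 meets the minimum, no increase.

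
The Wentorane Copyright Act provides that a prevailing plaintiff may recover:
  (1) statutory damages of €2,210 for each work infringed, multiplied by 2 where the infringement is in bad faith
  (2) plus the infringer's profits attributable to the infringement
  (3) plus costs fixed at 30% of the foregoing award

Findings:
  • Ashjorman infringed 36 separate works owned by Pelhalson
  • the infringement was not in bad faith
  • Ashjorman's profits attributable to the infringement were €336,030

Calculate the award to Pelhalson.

€540,267

Statutory damages: 36 × €2,210 = €79,560
Infringement not in bad faith: no ×2 enhancement.
Combined award: €79,560 + €336,030 = €415,590
Costs: 30% of €415,590 = €124,677
Award plus costs: €415,590 + €124,677 = €540,267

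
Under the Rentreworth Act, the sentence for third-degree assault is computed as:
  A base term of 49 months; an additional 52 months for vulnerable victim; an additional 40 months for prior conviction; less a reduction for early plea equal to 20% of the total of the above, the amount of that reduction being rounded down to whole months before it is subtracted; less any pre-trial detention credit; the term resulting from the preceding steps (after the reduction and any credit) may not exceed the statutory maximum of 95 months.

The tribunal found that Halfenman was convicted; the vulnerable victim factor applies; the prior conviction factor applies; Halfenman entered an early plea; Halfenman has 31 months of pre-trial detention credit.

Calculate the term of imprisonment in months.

82 months

Vulnerable victim enhancement: +52 months
Prior conviction enhancement: +40 months
Adjusted term: 49 months + 52 months + 40 months = 141 months
Early plea reduction: 20% of 141 months = 28 months (rounded down)
After reduction: 141 − 28 = 113 months
Less pre-trial detention credit: 113 months − 31 months = 82 months
Cap at 95 months: 82 months is within the cap, no reduction.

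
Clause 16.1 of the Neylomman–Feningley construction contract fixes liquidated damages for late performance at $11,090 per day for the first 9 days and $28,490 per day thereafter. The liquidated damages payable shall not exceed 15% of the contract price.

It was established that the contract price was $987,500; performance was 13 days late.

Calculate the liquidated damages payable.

Liquidated damages: $148,125

First 9 days: 9 × $11,090 = $99,810
Remaining days: (13 − 9) × $28,490 = $113,960
Accrued per-day damages: $99,810 + $113,960 = $213,770
Cap: 15% of $987,500 = $148,125
Cap at $148,125: $213,770 exceeds the cap → $148,125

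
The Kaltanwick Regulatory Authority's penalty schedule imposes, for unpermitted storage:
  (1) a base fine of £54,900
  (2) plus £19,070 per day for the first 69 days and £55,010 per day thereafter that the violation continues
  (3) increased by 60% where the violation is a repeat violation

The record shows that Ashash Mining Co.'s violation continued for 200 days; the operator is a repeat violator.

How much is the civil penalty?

£13,723,264

First 69 days: 69 × £19,070 = £1,315,830
Remaining days: (200 − 69) × £55,010 = £7,206,310
Per-day component: £1,315,830 + £7,206,310 = £8,522,140
Base plus per-day: £54,900 + £8,522,140 = £8,577,040
Enhancement: 60% of £8,577,040 = £5,146,224
Enhanced fine: £8,577,040 + £5,146,224 = £13,723,264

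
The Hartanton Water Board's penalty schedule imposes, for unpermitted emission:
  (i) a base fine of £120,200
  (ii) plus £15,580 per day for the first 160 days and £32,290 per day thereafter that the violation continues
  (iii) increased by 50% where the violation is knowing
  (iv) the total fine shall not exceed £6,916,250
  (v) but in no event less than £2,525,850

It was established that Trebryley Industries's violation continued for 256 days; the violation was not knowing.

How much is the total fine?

£5,712,840

First 160 days: 160 × £15,580 = £2,492,800
Remaining days: (256 − 160) × £32,290 = £3,099,840
Per-day component: £2,492,800 + £3,099,840 = £5,592,640
Base plus per-day: £120,200 + £5,592,640 = £5,712,840
The violation was not knowing: no 50% increase.
Cap at £6,916,250: £5,712,840 is within the cap, no reduction.
Minimum £2,525,850: £5,712,840 meets the minimum, no increase.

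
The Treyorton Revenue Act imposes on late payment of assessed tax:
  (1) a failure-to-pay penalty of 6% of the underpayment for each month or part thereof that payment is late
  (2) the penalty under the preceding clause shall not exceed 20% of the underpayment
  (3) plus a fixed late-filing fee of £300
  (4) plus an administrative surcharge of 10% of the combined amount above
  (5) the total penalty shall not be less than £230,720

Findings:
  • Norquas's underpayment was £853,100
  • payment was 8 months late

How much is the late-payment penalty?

Accrued rate: 6% × 8 = 48%, capped at 20% → 20%
Failure-to-pay penalty: 20% of £853,100 = £170,620
Penalty before surcharge: £170,620 + £300 = £170,920
Administrative surcharge: 10% of £170,920 = £17,092
Total penalty: £170,920 + £17,092 = £188,012
Minimum £230,720: £188,012 is below the minimum → £230,720

Penalty: £230,720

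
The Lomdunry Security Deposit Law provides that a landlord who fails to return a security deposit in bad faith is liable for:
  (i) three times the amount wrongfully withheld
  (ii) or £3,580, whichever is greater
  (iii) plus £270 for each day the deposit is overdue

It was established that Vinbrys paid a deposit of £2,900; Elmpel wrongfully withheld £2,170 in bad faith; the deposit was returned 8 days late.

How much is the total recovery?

£8,670

Trebled: 3 × £2,170 = £6,510
Minimum £3,580: £6,510 meets the minimum, no increase.
Late-return penalty: 8 × £270 = £2,160
Damages plus late penalty: £6,510 + £2,160 = £8,670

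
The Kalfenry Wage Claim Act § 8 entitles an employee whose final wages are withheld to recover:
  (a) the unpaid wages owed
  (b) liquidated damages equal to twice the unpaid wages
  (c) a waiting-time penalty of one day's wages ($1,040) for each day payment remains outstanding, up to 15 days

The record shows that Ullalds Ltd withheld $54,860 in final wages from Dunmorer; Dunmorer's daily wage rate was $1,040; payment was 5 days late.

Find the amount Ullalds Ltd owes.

Total award: $169,780

Doubled: 2 × $54,860 = $109,720
Penalty days: min(5, 15) = 5
Waiting-time penalty: 5 × $1,040 = $5,200
Total award: $54,860 + $109,720 + $5,200 = $169,780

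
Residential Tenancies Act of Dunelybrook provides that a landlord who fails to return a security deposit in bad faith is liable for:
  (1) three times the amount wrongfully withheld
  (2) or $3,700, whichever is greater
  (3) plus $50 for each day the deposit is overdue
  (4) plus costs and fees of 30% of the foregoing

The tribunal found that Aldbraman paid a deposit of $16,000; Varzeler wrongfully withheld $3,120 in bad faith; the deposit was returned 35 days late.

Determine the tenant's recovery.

$14,443

Trebled: 3 × $3,120 = $9,360
Minimum $3,700: $9,360 meets the minimum, no increase.
Late-return penalty: 35 × $50 = $1,750
Damages plus late penalty: $9,360 + $1,750 = $11,110
Costs and fees: 30% of $11,110 = $3,333
Total recovery: $11,110 + $3,333 = $14,443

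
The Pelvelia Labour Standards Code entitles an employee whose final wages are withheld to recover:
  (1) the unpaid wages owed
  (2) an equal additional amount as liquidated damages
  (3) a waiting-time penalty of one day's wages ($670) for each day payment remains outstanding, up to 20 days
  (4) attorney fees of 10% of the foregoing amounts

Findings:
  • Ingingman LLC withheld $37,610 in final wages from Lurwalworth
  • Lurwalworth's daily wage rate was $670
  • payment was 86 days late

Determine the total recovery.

$97,482

Liquidated damages (equal amount): $37,610
Penalty days: min(86, 20) = 20
Waiting-time penalty: 20 × $670 = $13,400
Subtotal: $37,610 + $37,610 + $13,400 = $88,620
Attorney fees: 10% of $88,620 = $8,862
Total award: $88,620 + $8,862 = $97,482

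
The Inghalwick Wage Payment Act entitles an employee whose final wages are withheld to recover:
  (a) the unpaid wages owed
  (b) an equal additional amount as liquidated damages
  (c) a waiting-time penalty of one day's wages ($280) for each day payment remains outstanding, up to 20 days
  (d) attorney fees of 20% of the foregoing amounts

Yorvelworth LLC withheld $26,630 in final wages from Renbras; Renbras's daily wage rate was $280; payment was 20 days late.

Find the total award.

$70,632

Liquidated damages (equal amount): $26,630
Penalty days: min(20, 20) = 20
Waiting-time penalty: 20 × $280 = $5,600
Subtotal: $26,630 + $26,630 + $5,600 = $58,860
Attorney fees: 20% of $58,860 = $11,772
Total award: $58,860 + $11,772 = $70,632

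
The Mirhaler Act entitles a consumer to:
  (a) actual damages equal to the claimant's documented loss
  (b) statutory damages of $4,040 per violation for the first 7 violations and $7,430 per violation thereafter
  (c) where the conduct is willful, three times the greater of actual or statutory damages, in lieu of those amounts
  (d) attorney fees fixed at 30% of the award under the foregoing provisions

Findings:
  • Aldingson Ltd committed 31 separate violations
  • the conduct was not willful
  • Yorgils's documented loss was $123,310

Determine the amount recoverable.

First 7 violations: 7 × $4,040 = $28,280
Remaining violations: (31 − 7) × $7,430 = $178,320
Statutory damages: $28,280 + $178,320 = $206,600
Conduct not willful: the in-lieu enhancement does not apply.
Actual plus statutory damages: $123,310 + $206,600 = $329,910
Attorney fees: 30% of $329,910 = $98,973
Total recovery: $329,910 + $98,973 = $428,883

$428,883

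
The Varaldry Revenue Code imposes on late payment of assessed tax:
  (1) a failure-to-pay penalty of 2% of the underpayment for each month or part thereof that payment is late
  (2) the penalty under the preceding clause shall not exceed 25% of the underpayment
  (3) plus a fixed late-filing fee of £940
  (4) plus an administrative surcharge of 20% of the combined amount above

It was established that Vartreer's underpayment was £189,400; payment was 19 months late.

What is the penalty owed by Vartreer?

Accrued rate: 2% × 19 = 38%, capped at 25% → 25%
Failure-to-pay penalty: 25% of £189,400 = £47,350
Penalty before surcharge: £47,350 + £940 = £48,290
Administrative surcharge: 20% of £48,290 = £9,658
Total penalty: £48,290 + £9,658 = £57,948

£57,948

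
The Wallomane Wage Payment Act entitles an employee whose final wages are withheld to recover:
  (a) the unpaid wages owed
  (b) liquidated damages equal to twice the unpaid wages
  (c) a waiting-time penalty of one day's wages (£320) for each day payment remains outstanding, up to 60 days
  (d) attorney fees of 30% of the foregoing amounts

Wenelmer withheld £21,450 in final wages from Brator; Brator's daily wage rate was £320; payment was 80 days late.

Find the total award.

Doubled: 2 × £21,450 = £42,900
Penalty days: min(80, 60) = 60
Waiting-time penalty: 60 × £320 = £19,200
Subtotal: £21,450 + £42,900 + £19,200 = £83,550
Attorney fees: 30% of £83,550 = £25,065
Total award: £83,550 + £25,065 = £108,615

£108,615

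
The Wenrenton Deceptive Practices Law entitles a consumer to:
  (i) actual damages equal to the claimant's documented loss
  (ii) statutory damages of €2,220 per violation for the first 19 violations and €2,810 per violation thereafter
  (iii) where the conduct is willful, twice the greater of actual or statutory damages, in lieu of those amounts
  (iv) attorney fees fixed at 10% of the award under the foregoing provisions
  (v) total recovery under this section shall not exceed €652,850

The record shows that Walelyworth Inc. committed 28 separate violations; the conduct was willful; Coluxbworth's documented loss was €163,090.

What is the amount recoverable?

€358,798

First 19 violations: 19 × €2,220 = €42,180
Remaining violations: (28 − 19) × €2,810 = €25,290
Statutory damages: €42,180 + €25,290 = €67,470
Greater of actual damages (€163,090) or statutory damages (€67,470): €163,090
Doubled: 2 × €163,090 = €326,180
Attorney fees: 10% of €326,180 = €32,618
Total before cap: €326,180 + €32,618 = €358,798
Cap at €652,850: €358,798 is within the cap, no reduction.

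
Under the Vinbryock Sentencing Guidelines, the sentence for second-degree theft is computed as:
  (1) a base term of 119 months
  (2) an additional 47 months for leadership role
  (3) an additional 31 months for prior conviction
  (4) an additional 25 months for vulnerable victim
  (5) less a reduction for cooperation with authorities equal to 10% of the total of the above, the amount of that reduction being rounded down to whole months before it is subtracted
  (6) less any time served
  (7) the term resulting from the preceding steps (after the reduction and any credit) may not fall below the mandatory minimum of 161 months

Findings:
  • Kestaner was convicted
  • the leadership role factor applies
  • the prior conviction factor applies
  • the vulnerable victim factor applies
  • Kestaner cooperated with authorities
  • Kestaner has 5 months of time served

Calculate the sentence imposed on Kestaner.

Leadership role enhancement: +47 months
Prior conviction enhancement: +31 months
Vulnerable victim enhancement: +25 months
Adjusted term: 119 months + 47 months + 31 months + 25 months = 222 months
Cooperation with authorities reduction: 10% of 222 months = 22 months (rounded down)
After reduction: 222 − 22 = 200 months
Less time served: 200 months − 5 months = 195 months
Minimum 161 months: 195 months meets the minimum, no increase.

195 months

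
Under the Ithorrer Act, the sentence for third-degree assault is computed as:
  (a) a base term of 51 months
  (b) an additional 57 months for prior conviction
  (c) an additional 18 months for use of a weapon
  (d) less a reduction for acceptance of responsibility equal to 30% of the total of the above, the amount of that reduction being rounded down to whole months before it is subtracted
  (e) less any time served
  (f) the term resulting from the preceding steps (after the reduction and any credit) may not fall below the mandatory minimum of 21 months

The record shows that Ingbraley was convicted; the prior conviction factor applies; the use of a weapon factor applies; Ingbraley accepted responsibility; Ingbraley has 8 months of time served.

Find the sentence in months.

Prior conviction enhancement: +57 months
Use of a weapon enhancement: +18 months
Adjusted term: 51 months + 57 months + 18 months = 126 months
Acceptance of responsibility reduction: 30% of 126 months = 37 months (rounded down)
After reduction: 126 − 37 = 89 months
Less time served: 89 months − 8 months = 81 months
Minimum 21 months: 81 months meets the minimum, no increase.

81 months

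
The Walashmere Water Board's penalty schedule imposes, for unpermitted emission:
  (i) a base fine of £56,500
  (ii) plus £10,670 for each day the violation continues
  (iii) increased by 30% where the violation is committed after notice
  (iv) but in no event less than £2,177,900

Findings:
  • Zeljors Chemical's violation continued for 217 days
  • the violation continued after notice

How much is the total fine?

£3,083,457

Per-day component: 217 × £10,670 = £2,315,390
Base plus per-day: £56,500 + £2,315,390 = £2,371,890
Enhancement: 30% of £2,371,890 = £711,567
Enhanced fine: £2,371,890 + £711,567 = £3,083,457
Minimum £2,177,900: £3,083,457 meets the minimum, no increase.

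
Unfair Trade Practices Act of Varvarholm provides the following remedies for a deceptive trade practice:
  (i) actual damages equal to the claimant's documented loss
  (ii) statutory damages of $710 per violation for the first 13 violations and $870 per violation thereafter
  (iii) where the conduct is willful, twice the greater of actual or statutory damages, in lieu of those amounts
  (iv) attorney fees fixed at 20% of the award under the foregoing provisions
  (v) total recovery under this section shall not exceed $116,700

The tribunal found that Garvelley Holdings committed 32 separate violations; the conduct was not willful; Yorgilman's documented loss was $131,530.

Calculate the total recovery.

First 13 violations: 13 × $710 = $9,230
Remaining violations: (32 − 13) × $870 = $16,530
Statutory damages: $9,230 + $16,530 = $25,760
Conduct not willful: the in-lieu enhancement does not apply.
Actual plus statutory damages: $131,530 + $25,760 = $157,290
Attorney fees: 20% of $157,290 = $31,458
Total before cap: $157,290 + $31,458 = $188,748
Cap at $116,700: $188,748 exceeds the cap → $116,700

$116,700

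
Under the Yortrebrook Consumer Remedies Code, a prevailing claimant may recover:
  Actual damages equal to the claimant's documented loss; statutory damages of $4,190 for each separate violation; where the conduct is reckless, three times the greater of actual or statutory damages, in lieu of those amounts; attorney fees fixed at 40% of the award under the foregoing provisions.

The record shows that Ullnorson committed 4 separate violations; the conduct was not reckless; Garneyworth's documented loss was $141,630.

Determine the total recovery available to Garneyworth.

$221,746

Statutory damages: 4 × $4,190 = $16,760
Conduct not reckless: the in-lieu enhancement does not apply.
Actual plus statutory damages: $141,630 + $16,760 = $158,390
Attorney fees: 40% of $158,390 = $63,356
Total recovery: $158,390 + $63,356 = $221,746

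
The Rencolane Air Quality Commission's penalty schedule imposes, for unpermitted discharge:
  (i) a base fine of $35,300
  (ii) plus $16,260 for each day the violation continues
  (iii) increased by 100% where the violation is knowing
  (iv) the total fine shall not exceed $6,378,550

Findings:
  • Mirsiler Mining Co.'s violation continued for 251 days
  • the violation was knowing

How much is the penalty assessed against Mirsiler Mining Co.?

$6,378,550

Per-day component: 251 × $16,260 = $4,081,260
Base plus per-day: $35,300 + $4,081,260 = $4,116,560
Enhancement: 100% of $4,116,560 = $4,116,560
Enhanced fine: $4,116,560 + $4,116,560 = $8,233,120
Cap at $6,378,550: $8,233,120 exceeds the cap → $6,378,550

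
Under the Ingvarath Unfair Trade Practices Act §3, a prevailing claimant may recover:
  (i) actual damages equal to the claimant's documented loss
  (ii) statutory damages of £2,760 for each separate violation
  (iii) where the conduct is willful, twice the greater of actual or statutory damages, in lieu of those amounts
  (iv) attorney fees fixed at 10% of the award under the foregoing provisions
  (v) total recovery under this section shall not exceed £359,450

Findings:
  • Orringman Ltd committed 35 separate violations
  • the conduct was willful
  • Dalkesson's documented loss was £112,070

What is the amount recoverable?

Statutory damages: 35 × £2,760 = £96,600
Greater of actual damages (£112,070) or statutory damages (£96,600): £112,070
Doubled: 2 × £112,070 = £224,140
Attorney fees: 10% of £224,140 = £22,414
Total before cap: £224,140 + £22,414 = £246,554
Cap at £359,450: £246,554 is within the cap, no reduction.

£246,554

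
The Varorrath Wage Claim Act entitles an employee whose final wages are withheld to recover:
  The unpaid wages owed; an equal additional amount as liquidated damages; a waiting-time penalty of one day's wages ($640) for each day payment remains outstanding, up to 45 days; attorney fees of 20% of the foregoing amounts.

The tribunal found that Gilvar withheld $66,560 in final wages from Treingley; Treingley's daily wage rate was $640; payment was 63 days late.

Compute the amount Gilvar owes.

Liquidated damages (equal amount): $66,560
Penalty days: min(63, 45) = 45
Waiting-time penalty: 45 × $640 = $28,800
Subtotal: $66,560 + $66,560 + $28,800 = $161,920
Attorney fees: 20% of $161,920 = $32,384
Total award: $161,920 + $32,384 = $194,304

$194,304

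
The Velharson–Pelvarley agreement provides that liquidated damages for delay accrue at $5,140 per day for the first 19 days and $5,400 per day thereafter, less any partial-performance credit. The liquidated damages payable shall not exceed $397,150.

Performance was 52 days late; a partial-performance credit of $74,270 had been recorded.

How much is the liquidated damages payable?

Liquidated damages: $201,590

First 19 days: 19 × $5,140 = $97,660
Remaining days: (52 − 19) × $5,400 = $178,200
Accrued per-day damages: $97,660 + $178,200 = $275,860
Less partial-performance credit: $275,860 − $74,270 = $201,590
Cap at $397,150: $201,590 is within the cap, no reduction.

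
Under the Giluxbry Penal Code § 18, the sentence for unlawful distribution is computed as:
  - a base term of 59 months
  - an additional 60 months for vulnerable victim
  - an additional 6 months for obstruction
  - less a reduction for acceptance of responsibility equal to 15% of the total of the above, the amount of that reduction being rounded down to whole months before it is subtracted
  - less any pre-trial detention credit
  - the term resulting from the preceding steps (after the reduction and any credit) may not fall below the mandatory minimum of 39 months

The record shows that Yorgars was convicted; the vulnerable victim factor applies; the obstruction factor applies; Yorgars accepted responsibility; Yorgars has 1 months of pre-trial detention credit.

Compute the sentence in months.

Vulnerable victim enhancement: +60 months
Obstruction enhancement: +6 months
Adjusted term: 59 months + 60 months + 6 months = 125 months
Acceptance of responsibility reduction: 15% of 125 months = 18 months (rounded down)
After reduction: 125 − 18 = 107 months
Less pre-trial detention credit: 107 months − 1 months = 106 months
Minimum 39 months: 106 months meets the minimum, no increase.

106 months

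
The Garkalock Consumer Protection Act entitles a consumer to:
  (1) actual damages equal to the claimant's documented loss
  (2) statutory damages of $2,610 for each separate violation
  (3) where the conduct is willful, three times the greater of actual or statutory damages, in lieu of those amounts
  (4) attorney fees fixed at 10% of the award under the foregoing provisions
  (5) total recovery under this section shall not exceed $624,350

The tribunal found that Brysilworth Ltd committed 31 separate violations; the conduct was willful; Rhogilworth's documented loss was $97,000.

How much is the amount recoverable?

Total recovery: $320,100

Statutory damages: 31 × $2,610 = $80,910
Greater of actual damages ($97,000) or statutory damages ($80,910): $97,000
Trebled: 3 × $97,000 = $291,000
Attorney fees: 10% of $291,000 = $29,100
Total before cap: $291,000 + $29,100 = $320,100
Cap at $624,350: $320,100 is within the cap, no reduction.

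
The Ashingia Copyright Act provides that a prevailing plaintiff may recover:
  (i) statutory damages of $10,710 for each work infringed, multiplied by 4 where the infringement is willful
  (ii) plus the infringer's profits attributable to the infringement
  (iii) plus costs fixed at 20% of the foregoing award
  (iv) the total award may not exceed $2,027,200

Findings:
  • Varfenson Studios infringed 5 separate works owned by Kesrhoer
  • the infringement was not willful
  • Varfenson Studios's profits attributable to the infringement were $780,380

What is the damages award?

Award: $1,000,716

Statutory damages: 5 × $10,710 = $53,550
Infringement not willful: no ×4 enhancement.
Combined award: $53,550 + $780,380 = $833,930
Costs: 20% of $833,930 = $166,786
Award plus costs: $833,930 + $166,786 = $1,000,716
Cap at $2,027,200: $1,000,716 is within the cap, no reduction.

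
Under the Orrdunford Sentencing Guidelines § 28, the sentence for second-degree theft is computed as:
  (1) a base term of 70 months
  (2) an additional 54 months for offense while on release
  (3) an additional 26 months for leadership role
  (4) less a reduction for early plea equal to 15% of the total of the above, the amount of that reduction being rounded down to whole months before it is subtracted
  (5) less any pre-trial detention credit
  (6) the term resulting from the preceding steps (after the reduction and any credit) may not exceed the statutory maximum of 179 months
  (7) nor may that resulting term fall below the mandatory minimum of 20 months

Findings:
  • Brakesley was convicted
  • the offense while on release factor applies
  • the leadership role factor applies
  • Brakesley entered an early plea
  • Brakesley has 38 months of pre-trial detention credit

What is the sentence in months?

Offense while on release enhancement: +54 months
Leadership role enhancement: +26 months
Adjusted term: 70 months + 54 months + 26 months = 150 months
Early plea reduction: 15% of 150 months = 22 months (rounded down)
After reduction: 150 − 22 = 128 months
Less pre-trial detention credit: 128 months − 38 months = 90 months
Cap at 179 months: 90 months is within the cap, no reduction.
Minimum 20 months: 90 months meets the minimum, no increase.

90 months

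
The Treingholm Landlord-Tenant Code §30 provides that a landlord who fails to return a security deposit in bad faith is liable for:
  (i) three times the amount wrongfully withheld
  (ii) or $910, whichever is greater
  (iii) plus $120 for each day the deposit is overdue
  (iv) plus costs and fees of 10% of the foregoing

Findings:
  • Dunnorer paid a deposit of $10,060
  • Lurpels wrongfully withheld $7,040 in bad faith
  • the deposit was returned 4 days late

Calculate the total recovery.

Trebled: 3 × $7,040 = $21,120
Minimum $910: $21,120 meets the minimum, no increase.
Late-return penalty: 4 × $120 = $480
Damages plus late penalty: $21,120 + $480 = $21,600
Costs and fees: 10% of $21,600 = $2,160
Total recovery: $21,600 + $2,160 = $23,760

$23,760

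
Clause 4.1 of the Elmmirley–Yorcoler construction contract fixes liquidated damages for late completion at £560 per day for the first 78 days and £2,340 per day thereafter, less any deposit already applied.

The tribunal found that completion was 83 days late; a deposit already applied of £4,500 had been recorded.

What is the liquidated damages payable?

£50,880

First 78 days: 78 × £560 = £43,680
Remaining days: (83 − 78) × £2,340 = £11,700
Accrued per-day damages: £43,680 + £11,700 = £55,380
Less deposit already applied: £55,380 − £4,500 = £50,880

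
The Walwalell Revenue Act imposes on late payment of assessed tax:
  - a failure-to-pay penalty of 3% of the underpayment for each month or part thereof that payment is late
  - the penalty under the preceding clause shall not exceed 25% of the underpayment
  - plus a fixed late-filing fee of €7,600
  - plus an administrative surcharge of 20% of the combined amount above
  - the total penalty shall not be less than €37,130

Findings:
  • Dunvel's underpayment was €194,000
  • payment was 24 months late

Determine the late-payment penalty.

Accrued rate: 3% × 24 = 72%, capped at 25% → 25%
Failure-to-pay penalty: 25% of €194,000 = €48,500
Penalty before surcharge: €48,500 + €7,600 = €56,100
Administrative surcharge: 20% of €56,100 = €11,220
Total penalty: €56,100 + €11,220 = €67,320
Minimum €37,130: €67,320 meets the minimum, no increase.

Penalty: €67,320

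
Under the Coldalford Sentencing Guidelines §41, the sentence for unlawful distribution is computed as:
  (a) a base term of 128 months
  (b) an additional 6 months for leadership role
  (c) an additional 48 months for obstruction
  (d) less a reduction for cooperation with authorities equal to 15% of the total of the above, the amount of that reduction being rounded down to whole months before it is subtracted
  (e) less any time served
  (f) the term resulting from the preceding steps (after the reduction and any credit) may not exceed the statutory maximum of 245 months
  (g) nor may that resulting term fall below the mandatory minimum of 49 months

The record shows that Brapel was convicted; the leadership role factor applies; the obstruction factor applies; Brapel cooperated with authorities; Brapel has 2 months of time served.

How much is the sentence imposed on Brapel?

Leadership role enhancement: +6 months
Obstruction enhancement: +48 months
Adjusted term: 128 months + 6 months + 48 months = 182 months
Cooperation with authorities reduction: 15% of 182 months = 27 months (rounded down)
After reduction: 182 − 27 = 155 months
Less time served: 155 months − 2 months = 153 months
Cap at 245 months: 153 months is within the cap, no reduction.
Minimum 49 months: 153 months meets the minimum, no increase.

153 months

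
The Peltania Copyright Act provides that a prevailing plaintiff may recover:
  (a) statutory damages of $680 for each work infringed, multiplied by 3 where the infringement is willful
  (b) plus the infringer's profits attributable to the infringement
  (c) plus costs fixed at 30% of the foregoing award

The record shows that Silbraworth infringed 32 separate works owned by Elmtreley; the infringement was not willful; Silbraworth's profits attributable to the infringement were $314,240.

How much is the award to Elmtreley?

Award: $436,800

Statutory damages: 32 × $680 = $21,760
Infringement not willful: no ×3 enhancement.
Combined award: $21,760 + $314,240 = $336,000
Costs: 30% of $336,000 = $100,800
Award plus costs: $336,000 + $100,800 = $436,800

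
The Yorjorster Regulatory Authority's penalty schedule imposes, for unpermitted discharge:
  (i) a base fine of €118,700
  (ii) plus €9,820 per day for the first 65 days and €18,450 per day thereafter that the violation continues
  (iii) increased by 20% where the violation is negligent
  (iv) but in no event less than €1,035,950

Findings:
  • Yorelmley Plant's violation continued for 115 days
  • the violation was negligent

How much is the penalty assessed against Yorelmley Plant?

€2,015,400

First 65 days: 65 × €9,820 = €638,300
Remaining days: (115 − 65) × €18,450 = €922,500
Per-day component: €638,300 + €922,500 = €1,560,800
Base plus per-day: €118,700 + €1,560,800 = €1,679,500
Enhancement: 20% of €1,679,500 = €335,900
Enhanced fine: €1,679,500 + €335,900 = €2,015,400
Minimum €1,035,950: €2,015,400 meets the minimum, no increase.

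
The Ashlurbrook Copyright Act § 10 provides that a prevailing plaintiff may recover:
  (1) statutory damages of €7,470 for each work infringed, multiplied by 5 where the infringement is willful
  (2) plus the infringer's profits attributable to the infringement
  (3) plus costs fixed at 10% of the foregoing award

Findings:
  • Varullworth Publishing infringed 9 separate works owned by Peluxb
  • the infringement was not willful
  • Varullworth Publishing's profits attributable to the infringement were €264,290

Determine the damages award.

Statutory damages: 9 × €7,470 = €67,230
Infringement not willful: no ×5 enhancement.
Combined award: €67,230 + €264,290 = €331,520
Costs: 10% of €331,520 = €33,152
Award plus costs: €331,520 + €33,152 = €364,672

€364,672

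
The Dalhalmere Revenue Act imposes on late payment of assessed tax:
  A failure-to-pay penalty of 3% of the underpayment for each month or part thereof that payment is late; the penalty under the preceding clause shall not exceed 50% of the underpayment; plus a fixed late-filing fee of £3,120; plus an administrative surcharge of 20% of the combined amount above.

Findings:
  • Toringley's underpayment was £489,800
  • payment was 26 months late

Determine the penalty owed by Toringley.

Accrued rate: 3% × 26 = 78%, capped at 50% → 50%
Failure-to-pay penalty: 50% of £489,800 = £244,900
Penalty before surcharge: £244,900 + £3,120 = £248,020
Administrative surcharge: 20% of £248,020 = £49,604
Total penalty: £248,020 + £49,604 = £297,624

£297,624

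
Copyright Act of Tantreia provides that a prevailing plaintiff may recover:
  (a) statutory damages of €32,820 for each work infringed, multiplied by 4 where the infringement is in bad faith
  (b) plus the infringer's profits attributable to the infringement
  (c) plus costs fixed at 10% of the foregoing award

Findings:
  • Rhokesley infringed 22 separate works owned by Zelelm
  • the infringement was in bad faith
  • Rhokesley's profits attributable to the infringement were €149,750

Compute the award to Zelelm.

Statutory damages: 22 × €32,820 = €722,040
Multiplied by 4: 4 × €722,040 = €2,888,160
Combined award: €2,888,160 + €149,750 = €3,037,910
Costs: 10% of €3,037,910 = €303,791
Award plus costs: €3,037,910 + €303,791 = €3,341,701

€3,341,701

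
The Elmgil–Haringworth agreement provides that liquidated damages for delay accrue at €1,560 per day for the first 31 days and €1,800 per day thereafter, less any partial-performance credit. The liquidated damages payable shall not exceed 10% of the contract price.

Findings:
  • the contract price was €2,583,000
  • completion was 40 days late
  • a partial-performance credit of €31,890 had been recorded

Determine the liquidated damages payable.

€32,670

First 31 days: 31 × €1,560 = €48,360
Remaining days: (40 − 31) × €1,800 = €16,200
Accrued per-day damages: €48,360 + €16,200 = €64,560
Less partial-performance credit: €64,560 − €31,890 = €32,670
Cap: 10% of €2,583,000 = €258,300
Cap at €258,300: €32,670 is within the cap, no reduction.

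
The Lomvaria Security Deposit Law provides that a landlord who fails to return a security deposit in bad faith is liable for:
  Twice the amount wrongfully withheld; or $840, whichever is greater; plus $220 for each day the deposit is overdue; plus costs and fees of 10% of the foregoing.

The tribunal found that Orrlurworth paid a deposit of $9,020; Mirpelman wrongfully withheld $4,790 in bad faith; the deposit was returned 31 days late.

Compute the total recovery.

$18,040

Doubled: 2 × $4,790 = $9,580
Minimum $840: $9,580 meets the minimum, no increase.
Late-return penalty: 31 × $220 = $6,820
Damages plus late penalty: $9,580 + $6,820 = $16,400
Costs and fees: 10% of $16,400 = $1,640
Total recovery: $16,400 + $1,640 = $18,040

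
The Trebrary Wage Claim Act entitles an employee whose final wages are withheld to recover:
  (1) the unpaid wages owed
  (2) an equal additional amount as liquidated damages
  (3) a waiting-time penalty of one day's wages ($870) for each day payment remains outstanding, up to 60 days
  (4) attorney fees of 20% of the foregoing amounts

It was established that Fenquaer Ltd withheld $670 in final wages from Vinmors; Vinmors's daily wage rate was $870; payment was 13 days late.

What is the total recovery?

Liquidated damages (equal amount): $670
Penalty days: min(13, 60) = 13
Waiting-time penalty: 13 × $870 = $11,310
Subtotal: $670 + $670 + $11,310 = $12,650
Attorney fees: 20% of $12,650 = $2,530
Total award: $12,650 + $2,530 = $15,180

$15,180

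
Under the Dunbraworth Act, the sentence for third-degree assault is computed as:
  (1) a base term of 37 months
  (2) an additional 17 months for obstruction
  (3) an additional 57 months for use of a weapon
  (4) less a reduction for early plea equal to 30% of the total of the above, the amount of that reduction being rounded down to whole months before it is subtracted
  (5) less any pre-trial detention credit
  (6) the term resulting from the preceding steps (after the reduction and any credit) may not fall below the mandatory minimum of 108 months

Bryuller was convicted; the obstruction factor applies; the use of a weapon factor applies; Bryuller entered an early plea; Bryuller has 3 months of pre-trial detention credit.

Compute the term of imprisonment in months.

Obstruction enhancement: +17 months
Use of a weapon enhancement: +57 months
Adjusted term: 37 months + 17 months + 57 months = 111 months
Early plea reduction: 30% of 111 months = 33 months (rounded down)
After reduction: 111 − 33 = 78 months
Less pre-trial detention credit: 78 months − 3 months = 75 months
Minimum 108 months: 75 months is below the minimum → 108 months

108 months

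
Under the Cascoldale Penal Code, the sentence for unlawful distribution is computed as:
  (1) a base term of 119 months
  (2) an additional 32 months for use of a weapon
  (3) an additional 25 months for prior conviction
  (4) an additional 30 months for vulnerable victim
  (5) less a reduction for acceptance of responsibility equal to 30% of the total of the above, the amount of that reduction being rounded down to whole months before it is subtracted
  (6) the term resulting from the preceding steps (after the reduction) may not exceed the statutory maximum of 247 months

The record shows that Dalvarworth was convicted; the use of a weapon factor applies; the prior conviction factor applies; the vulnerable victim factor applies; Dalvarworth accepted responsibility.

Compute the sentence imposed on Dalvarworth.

Sentence: 145 months

Use of a weapon enhancement: +32 months
Prior conviction enhancement: +25 months
Vulnerable victim enhancement: +30 months
Adjusted term: 119 months + 32 months + 25 months + 30 months = 206 months
Acceptance of responsibility reduction: 30% of 206 months = 61 months (rounded down)
After reduction: 206 − 61 = 145 months
Cap at 247 months: 145 months is within the cap, no reduction.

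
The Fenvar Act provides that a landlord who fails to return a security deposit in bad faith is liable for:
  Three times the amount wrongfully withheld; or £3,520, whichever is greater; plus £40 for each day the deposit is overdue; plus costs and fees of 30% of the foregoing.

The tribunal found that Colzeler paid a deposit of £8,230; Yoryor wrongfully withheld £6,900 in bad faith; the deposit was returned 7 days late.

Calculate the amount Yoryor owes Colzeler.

£27,274

Trebled: 3 × £6,900 = £20,700
Minimum £3,520: £20,700 meets the minimum, no increase.
Late-return penalty: 7 × £40 = £280
Damages plus late penalty: £20,700 + £280 = £20,980
Costs and fees: 30% of £20,980 = £6,294
Total recovery: £20,980 + £6,294 = £27,274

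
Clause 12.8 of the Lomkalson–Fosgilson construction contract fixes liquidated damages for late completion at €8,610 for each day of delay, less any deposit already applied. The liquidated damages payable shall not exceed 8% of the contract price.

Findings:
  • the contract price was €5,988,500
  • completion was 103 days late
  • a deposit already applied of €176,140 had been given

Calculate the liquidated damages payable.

€479,080

Per-day damages: 103 × €8,610 = €886,830
Less deposit already applied: €886,830 − €176,140 = €710,690
Cap: 8% of €5,988,500 = €479,080
Cap at €479,080: €710,690 exceeds the cap → €479,080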